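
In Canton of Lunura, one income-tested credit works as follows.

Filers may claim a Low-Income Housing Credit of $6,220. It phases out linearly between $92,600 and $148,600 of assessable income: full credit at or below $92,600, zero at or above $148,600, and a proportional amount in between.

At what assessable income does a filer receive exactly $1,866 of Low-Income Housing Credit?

$1,866 is 1,866/6,220 of the full $6,220, so 4,354/6,220 of the $56,000 range has been used: income = $92,600 + $56,000 × 4,354/6,220 = $131,800.

$131,800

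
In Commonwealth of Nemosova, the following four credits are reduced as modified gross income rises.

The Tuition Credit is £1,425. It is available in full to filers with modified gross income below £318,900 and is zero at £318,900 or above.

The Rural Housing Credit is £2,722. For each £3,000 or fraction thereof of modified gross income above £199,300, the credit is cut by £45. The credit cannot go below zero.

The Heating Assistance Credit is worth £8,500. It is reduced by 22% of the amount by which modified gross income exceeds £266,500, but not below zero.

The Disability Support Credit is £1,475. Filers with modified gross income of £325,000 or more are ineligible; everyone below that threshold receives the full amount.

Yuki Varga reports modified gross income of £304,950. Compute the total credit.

Tuition Credit: £304,950 is below the £318,900 cutoff, so the full £1,425 applies.
Rural Housing Credit: income exceeds £199,300 by £105,650, which is 36 full-or-partial £3,000 increments; reduction = 36 × £45 = £1,620, leaving £1,102.
Heating Assistance Credit: 22% of the £38,450 excess over £266,500 is £8,459; credit = £8,500 − £8,459 = £41.
Disability Support Credit: £304,950 is below the £325,000 cutoff, so the full £1,475 applies.
Total: £1,425 + £1,102 + £41 + £1,475 = £4,043.

£4,043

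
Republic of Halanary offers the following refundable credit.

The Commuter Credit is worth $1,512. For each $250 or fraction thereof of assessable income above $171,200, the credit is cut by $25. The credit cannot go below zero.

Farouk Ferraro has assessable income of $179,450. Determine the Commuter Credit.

Commuter Credit: income exceeds $171,200 by $8,250, which is 33 full-or-partial $250 increments; reduction = 33 × $25 = $825, leaving $687.

$687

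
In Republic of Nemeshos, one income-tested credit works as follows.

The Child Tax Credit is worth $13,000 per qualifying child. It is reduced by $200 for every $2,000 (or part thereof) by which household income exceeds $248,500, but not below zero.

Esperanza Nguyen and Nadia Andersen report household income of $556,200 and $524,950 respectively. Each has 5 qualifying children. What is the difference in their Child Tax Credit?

Esperanza ($556,200): Child Tax Credit: base = 5 × $13,000 = $65,000. income exceeds $248,500 by $307,700, which is 154 full-or-partial $2,000 increments; reduction = 154 × $200 = $30,800, leaving $34,200.
Nadia ($524,950): Child Tax Credit: base = 5 × $13,000 = $65,000. income exceeds $248,500 by $276,450, which is 139 full-or-partial $2,000 increments; reduction = 139 × $200 = $27,800, leaving $37,200.
Difference: |$34,200 − $37,200| = $3,000.

$3,000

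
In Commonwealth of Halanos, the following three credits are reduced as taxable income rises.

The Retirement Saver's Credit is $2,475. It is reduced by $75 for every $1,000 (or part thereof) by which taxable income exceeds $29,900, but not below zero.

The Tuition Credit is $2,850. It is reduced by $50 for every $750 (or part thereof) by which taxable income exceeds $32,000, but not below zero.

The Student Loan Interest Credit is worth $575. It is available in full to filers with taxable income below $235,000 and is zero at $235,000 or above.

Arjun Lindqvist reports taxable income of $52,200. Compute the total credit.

Retirement Saver's Credit: income exceeds $29,900 by $22,300, which is 23 full-or-partial $1,000 increments; reduction = 23 × $75 = $1,725, leaving $750.
Tuition Credit: income exceeds $32,000 by $20,200, which is 27 full-or-partial $750 increments; reduction = 27 × $50 = $1,350, leaving $1,500.
Student Loan Interest Credit: $52,200 is below the $235,000 cutoff, so the full $575 applies.
Total: $750 + $1,500 + $575 = $2,825.

$2,825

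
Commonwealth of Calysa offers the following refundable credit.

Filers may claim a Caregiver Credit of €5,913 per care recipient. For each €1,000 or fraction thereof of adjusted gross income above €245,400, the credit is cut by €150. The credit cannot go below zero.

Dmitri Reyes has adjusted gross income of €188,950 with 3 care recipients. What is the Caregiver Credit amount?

€17,739

Caregiver Credit: base = 3 × €5,913 = €17,739. €188,950 is at or below the €245,400 threshold, so the full €17,739 applies.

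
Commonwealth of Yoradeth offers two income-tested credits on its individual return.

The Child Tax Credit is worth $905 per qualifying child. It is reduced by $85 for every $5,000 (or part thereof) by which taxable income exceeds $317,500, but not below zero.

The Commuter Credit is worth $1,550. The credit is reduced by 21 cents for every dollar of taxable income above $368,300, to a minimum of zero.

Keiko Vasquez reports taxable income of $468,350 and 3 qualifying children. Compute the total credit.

Child Tax Credit: base = 3 × $905 = $2,715. income exceeds $317,500 by $150,850, which is 31 full-or-partial $5,000 increments; reduction = 31 × $85 = $2,635, leaving $80.
Commuter Credit: 21% of the $100,050 excess over $368,300 is $21,010.50 ≥ base, so the credit is $0.
Total: $80 + $0 = $80.

$80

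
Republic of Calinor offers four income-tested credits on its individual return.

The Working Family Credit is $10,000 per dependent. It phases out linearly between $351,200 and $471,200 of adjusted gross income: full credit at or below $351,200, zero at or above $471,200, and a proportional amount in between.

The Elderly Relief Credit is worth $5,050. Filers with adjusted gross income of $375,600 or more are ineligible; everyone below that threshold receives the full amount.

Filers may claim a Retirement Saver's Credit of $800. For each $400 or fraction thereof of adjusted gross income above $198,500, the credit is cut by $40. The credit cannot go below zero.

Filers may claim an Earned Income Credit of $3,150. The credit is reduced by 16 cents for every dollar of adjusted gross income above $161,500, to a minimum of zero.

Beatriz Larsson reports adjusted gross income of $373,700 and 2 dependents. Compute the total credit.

Working Family Credit: base = 2 × $10,000 = $20,000. $373,700 is $22,500 into a $120,000 phase-out range, leaving 97,500/120,000 of the credit: $20,000 × 97,500/120,000 = $16,250.
Elderly Relief Credit: $373,700 is below the $375,600 cutoff, so the full $5,050 applies.
Retirement Saver's Credit: income exceeds $198,500 by $175,200 → 438 increments × $40 = $17,520 ≥ base, so the credit is $0.
Earned Income Credit: 16% of the $212,200 excess over $161,500 is $33,952 ≥ base, so the credit is $0.
Total: $16,250 + $5,050 + $0 + $0 = $21,300.

$21,300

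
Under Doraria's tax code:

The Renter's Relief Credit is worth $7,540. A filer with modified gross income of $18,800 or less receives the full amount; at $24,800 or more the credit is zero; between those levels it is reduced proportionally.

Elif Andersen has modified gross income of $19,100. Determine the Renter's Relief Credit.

Renter's Relief Credit: $19,100 is $300 into a $6,000 phase-out range, leaving 5,700/6,000 of the credit: $7,540 × 5,700/6,000 = $7,163.

$7,163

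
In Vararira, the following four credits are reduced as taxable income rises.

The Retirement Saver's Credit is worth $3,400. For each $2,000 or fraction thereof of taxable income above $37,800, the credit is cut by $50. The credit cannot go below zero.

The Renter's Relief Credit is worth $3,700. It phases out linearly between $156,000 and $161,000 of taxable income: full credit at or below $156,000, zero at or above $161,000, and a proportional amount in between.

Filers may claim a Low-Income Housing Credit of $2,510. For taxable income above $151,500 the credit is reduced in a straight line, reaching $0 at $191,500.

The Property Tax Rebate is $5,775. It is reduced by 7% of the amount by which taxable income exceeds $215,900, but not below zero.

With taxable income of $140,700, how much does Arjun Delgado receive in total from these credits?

Retirement Saver's Credit: income exceeds $37,800 by $102,900, which is 52 full-or-partial $2,000 increments; reduction = 52 × $50 = $2,600, leaving $800.
Renter's Relief Credit: $140,700 is at or below the $156,000 threshold, so the full $3,700 applies.
Low-Income Housing Credit: $140,700 is at or below the $151,500 threshold, so the full $2,510 applies.
Property Tax Rebate: $140,700 is at or below the $215,900 threshold, so the full $5,775 applies.
Total: $800 + $3,700 + $2,510 + $5,775 = $12,785.

$12,785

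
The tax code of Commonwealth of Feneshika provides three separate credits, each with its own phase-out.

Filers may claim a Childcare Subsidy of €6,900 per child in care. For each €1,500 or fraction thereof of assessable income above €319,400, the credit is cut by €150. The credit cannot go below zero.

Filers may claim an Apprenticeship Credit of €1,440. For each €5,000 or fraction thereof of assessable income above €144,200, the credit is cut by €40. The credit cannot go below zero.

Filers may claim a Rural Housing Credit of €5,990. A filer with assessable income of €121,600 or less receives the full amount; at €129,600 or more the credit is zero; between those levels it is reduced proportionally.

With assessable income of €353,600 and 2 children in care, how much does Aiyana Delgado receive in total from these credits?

€10,350

Childcare Subsidy: base = 2 × €6,900 = €13,800. income exceeds €319,400 by €34,200, which is 23 full-or-partial €1,500 increments; reduction = 23 × €150 = €3,450, leaving €10,350.
Apprenticeship Credit: income exceeds €144,200 by €209,400 → 42 increments × €40 = €1,680 ≥ base, so the credit is €0.
Rural Housing Credit: €353,600 is at or above €129,600, so the credit is €0.
Total: €10,350 + €0 + €0 = €10,350.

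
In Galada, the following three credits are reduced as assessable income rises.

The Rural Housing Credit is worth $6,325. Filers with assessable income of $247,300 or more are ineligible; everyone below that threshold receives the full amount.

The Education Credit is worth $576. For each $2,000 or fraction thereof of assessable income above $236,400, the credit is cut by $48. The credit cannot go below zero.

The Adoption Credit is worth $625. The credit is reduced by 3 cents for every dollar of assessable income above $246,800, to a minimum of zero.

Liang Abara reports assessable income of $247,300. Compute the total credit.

Rural Housing Credit: $247,300 meets or exceeds the $247,300 cutoff, so the credit is $0.
Education Credit: income exceeds $236,400 by $10,900, which is 6 full-or-partial $2,000 increments; reduction = 6 × $48 = $288, leaving $288.
Adoption Credit: 3% of the $500 excess over $246,800 is $15; credit = $625 − $15 = $610.
Total: $0 + $288 + $610 = $898.

$898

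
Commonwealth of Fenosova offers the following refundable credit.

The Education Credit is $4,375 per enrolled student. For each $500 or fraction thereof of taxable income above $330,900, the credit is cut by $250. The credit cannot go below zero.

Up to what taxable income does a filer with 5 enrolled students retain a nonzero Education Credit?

$374,400

Full credit = 5 × $4,375 = $21,875.
After 87 increments the reduction is 87 × $250 = $21,750, leaving $125; one more increment wipes it out. Increment 87 ends at excess 87 × $500 = $43,500, so the highest qualifying income is $330,900 + $43,500 = $374,400.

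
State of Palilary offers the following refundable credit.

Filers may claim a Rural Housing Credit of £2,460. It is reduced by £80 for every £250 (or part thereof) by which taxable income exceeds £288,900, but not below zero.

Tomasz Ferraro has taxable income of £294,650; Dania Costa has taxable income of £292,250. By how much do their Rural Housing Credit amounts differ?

Tomasz (£294,650): Rural Housing Credit: income exceeds £288,900 by £5,750, which is 23 full-or-partial £250 increments; reduction = 23 × £80 = £1,840, leaving £620.
Dania (£292,250): Rural Housing Credit: income exceeds £288,900 by £3,350, which is 14 full-or-partial £250 increments; reduction = 14 × £80 = £1,120, leaving £1,340.
Difference: |£620 − £1,340| = £720.

£720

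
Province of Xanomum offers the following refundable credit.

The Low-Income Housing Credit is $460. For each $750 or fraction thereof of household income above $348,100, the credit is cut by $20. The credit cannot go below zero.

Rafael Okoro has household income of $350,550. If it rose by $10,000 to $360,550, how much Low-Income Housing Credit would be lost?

$260

At $350,550 — income exceeds $348,100 by $2,450, which is 4 full-or-partial $750 increments; reduction = 4 × $20 = $80, leaving $380.
At $360,550 — income exceeds $348,100 by $12,450, which is 17 full-or-partial $750 increments; reduction = 17 × $20 = $340, leaving $120.
Lost: $380 − $120 = $260.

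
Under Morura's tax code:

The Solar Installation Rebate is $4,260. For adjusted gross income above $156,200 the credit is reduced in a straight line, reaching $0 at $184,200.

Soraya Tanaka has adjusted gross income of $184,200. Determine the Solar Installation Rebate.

$0

Solar Installation Rebate: $184,200 is at or above $184,200, so the credit is $0.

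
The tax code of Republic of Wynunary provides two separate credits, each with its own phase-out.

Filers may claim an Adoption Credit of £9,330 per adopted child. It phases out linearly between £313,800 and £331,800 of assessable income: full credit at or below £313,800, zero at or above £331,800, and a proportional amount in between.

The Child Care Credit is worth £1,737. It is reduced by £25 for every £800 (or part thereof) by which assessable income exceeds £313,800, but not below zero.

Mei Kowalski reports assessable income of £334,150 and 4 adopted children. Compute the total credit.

Adoption Credit: base = 4 × £9,330 = £37,320. £334,150 is at or above £331,800, so the credit is £0.
Child Care Credit: income exceeds £313,800 by £20,350, which is 26 full-or-partial £800 increments; reduction = 26 × £25 = £650, leaving £1,087.
Total: £0 + £1,087 = £1,087.

£1,087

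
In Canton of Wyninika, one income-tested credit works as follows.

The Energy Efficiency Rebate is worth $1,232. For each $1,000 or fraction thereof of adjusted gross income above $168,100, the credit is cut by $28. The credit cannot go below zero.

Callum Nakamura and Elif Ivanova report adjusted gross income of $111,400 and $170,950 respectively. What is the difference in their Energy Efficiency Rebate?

$84

Callum ($111,400): Energy Efficiency Rebate: $111,400 is at or below the $168,100 threshold, so the full $1,232 applies.
Elif ($170,950): Energy Efficiency Rebate: income exceeds $168,100 by $2,850, which is 3 full-or-partial $1,000 increments; reduction = 3 × $28 = $84, leaving $1,148.
Difference: |$1,232 − $1,148| = $84.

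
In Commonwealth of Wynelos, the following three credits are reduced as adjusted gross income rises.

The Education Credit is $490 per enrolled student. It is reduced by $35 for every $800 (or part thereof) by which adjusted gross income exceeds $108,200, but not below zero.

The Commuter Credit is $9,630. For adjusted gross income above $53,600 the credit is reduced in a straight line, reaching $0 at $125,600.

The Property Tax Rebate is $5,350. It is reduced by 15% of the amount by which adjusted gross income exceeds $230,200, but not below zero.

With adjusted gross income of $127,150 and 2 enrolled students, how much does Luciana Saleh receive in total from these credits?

Education Credit: base = 2 × $490 = $980. income exceeds $108,200 by $18,950, which is 24 full-or-partial $800 increments; reduction = 24 × $35 = $840, leaving $140.
Commuter Credit: $127,150 is at or above $125,600, so the credit is $0.
Property Tax Rebate: $127,150 is at or below the $230,200 threshold, so the full $5,350 applies.
Total: $140 + $0 + $5,350 = $5,490.

$5,490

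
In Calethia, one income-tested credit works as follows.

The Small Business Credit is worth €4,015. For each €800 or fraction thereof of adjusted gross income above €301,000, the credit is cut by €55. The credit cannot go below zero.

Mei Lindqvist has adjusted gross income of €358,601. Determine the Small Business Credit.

Small Business Credit: income exceeds €301,000 by €57,601 → 73 increments × €55 = €4,015 ≥ base, so the credit is €0.

€0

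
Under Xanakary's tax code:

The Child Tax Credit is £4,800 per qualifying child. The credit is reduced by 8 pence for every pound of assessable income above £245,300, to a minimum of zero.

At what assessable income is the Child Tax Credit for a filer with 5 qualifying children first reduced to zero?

£545,300

Full credit = 5 × £4,800 = £24,000.
The credit falls by 8% of each pound above £245,300, so it reaches zero when the excess is £24,000 / 8% = £300,000: income = £245,300 + £300,000 = £545,300.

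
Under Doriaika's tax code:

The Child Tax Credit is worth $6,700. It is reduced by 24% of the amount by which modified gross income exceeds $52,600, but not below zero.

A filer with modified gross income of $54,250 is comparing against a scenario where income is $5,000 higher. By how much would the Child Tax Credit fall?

$1,200

At $54,250 — 24% of the $1,650 excess over $52,600 is $396; credit = $6,700 − $396 = $6,304.
At $59,250 — 24% of the $6,650 excess over $52,600 is $1,596; credit = $6,700 − $1,596 = $5,104.
Lost: $6,304 − $5,104 = $1,200.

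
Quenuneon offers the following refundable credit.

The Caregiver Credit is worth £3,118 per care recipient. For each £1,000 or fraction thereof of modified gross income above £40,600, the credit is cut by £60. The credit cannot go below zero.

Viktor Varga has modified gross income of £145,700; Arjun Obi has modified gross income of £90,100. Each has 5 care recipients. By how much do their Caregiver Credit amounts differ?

Viktor (£145,700): Caregiver Credit: base = 5 × £3,118 = £15,590. income exceeds £40,600 by £105,100, which is 106 full-or-partial £1,000 increments; reduction = 106 × £60 = £6,360, leaving £9,230.
Arjun (£90,100): Caregiver Credit: base = 5 × £3,118 = £15,590. income exceeds £40,600 by £49,500, which is 50 full-or-partial £1,000 increments; reduction = 50 × £60 = £3,000, leaving £12,590.
Difference: |£9,230 − £12,590| = £3,360.

£3,360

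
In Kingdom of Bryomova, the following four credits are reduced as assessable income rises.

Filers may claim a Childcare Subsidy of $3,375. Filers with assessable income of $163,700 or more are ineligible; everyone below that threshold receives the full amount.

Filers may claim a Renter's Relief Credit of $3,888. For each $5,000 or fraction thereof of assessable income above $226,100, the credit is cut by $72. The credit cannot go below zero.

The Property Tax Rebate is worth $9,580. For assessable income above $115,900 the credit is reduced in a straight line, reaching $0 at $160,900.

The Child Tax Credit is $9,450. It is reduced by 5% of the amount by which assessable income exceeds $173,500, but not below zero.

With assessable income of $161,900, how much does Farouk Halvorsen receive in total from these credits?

$16,713

Childcare Subsidy: $161,900 is below the $163,700 cutoff, so the full $3,375 applies.
Renter's Relief Credit: $161,900 is at or below the $226,100 threshold, so the full $3,888 applies.
Property Tax Rebate: $161,900 is at or above $160,900, so the credit is $0.
Child Tax Credit: $161,900 is at or below the $173,500 threshold, so the full $9,450 applies.
Total: $3,375 + $3,888 + $0 + $9,450 = $16,713.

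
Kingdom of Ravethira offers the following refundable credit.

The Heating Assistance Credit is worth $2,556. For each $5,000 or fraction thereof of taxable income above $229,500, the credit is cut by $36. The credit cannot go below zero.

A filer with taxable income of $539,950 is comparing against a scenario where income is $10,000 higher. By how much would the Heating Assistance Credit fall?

At $539,950 — income exceeds $229,500 by $310,450, which is 63 full-or-partial $5,000 increments; reduction = 63 × $36 = $2,268, leaving $288.
At $549,950 — income exceeds $229,500 by $320,450, which is 65 full-or-partial $5,000 increments; reduction = 65 × $36 = $2,340, leaving $216.
Lost: $288 − $216 = $72.

$72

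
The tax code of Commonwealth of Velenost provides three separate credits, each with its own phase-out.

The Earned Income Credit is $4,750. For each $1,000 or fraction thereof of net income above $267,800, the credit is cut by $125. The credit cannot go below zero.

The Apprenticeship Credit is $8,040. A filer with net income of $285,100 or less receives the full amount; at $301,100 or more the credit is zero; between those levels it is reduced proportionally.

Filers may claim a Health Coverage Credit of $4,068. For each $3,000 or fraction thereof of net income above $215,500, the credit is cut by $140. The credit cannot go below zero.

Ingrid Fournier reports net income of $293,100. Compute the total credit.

$5,948

Earned Income Credit: income exceeds $267,800 by $25,300, which is 26 full-or-partial $1,000 increments; reduction = 26 × $125 = $3,250, leaving $1,500.
Apprenticeship Credit: $293,100 is $8,000 into a $16,000 phase-out range, leaving 8,000/16,000 of the credit: $8,040 × 8,000/16,000 = $4,020.
Health Coverage Credit: income exceeds $215,500 by $77,600, which is 26 full-or-partial $3,000 increments; reduction = 26 × $140 = $3,640, leaving $428.
Total: $1,500 + $4,020 + $428 = $5,948.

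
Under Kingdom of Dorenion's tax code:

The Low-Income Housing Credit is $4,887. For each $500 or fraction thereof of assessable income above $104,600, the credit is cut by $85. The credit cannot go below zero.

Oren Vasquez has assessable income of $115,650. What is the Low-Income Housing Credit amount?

$2,932

Low-Income Housing Credit: income exceeds $104,600 by $11,050, which is 23 full-or-partial $500 increments; reduction = 23 × $85 = $1,955, leaving $2,932.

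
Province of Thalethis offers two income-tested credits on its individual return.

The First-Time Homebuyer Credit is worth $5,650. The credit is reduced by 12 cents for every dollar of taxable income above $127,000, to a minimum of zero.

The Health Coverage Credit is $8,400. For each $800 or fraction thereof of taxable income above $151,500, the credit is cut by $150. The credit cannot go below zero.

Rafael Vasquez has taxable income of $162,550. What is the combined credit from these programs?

$7,684

First-Time Homebuyer Credit: 12% of the $35,550 excess over $127,000 is $4,266; credit = $5,650 − $4,266 = $1,384.
Health Coverage Credit: income exceeds $151,500 by $11,050, which is 14 full-or-partial $800 increments; reduction = 14 × $150 = $2,100, leaving $6,300.
Total: $1,384 + $6,300 = $7,684.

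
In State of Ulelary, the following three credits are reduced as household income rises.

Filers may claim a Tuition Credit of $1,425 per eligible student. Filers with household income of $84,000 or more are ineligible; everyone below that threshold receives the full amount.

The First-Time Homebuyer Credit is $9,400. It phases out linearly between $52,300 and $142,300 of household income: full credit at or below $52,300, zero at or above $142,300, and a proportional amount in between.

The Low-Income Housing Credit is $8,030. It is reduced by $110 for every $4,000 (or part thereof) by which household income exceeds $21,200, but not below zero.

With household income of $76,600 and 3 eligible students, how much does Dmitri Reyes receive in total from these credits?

$17,627

Tuition Credit: base = 3 × $1,425 = $4,275. $76,600 is below the $84,000 cutoff, so the full $4,275 applies.
First-Time Homebuyer Credit: $76,600 is $24,300 into a $90,000 phase-out range, leaving 65,700/90,000 of the credit: $9,400 × 65,700/90,000 = $6,862.
Low-Income Housing Credit: income exceeds $21,200 by $55,400, which is 14 full-or-partial $4,000 increments; reduction = 14 × $110 = $1,540, leaving $6,490.
Total: $4,275 + $6,862 + $6,490 = $17,627.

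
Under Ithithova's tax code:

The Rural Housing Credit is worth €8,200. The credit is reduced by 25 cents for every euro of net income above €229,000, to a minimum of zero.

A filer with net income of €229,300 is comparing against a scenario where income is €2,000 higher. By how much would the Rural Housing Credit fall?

At €229,300 — 25% of the €300 excess over €229,000 is €75; credit = €8,200 − €75 = €8,125.
At €231,300 — 25% of the €2,300 excess over €229,000 is €575; credit = €8,200 − €575 = €7,625.
Lost: €8,125 − €7,625 = €500.

€500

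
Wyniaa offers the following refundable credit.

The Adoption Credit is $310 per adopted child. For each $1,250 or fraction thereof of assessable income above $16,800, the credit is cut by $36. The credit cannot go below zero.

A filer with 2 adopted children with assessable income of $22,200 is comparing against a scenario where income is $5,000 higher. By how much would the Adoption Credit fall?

$144

At $22,200 — base = 2 × $310 = $620. income exceeds $16,800 by $5,400, which is 5 full-or-partial $1,250 increments; reduction = 5 × $36 = $180, leaving $440.
At $27,200 — base = 2 × $310 = $620. income exceeds $16,800 by $10,400, which is 9 full-or-partial $1,250 increments; reduction = 9 × $36 = $324, leaving $296.
Lost: $440 − $296 = $144.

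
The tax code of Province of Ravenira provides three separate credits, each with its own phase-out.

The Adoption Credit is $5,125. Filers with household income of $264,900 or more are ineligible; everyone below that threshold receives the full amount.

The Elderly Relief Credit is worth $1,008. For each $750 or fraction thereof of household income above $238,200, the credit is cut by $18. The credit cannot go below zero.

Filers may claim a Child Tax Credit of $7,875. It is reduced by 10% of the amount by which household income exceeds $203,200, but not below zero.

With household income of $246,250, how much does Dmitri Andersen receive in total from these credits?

$9,505

Adoption Credit: $246,250 is below the $264,900 cutoff, so the full $5,125 applies.
Elderly Relief Credit: income exceeds $238,200 by $8,050, which is 11 full-or-partial $750 increments; reduction = 11 × $18 = $198, leaving $810.
Child Tax Credit: 10% of the $43,050 excess over $203,200 is $4,305; credit = $7,875 − $4,305 = $3,570.
Total: $5,125 + $810 + $3,570 = $9,505.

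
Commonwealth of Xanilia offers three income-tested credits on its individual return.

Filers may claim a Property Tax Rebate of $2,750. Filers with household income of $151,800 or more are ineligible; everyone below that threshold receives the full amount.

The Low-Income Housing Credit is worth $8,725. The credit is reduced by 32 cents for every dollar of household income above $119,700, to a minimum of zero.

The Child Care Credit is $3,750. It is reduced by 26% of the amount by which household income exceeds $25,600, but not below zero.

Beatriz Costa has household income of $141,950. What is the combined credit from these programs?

Property Tax Rebate: $141,950 is below the $151,800 cutoff, so the full $2,750 applies.
Low-Income Housing Credit: 32% of the $22,250 excess over $119,700 is $7,120; credit = $8,725 − $7,120 = $1,605.
Child Care Credit: 26% of the $116,350 excess over $25,600 is $30,251 ≥ base, so the credit is $0.
Total: $2,750 + $1,605 + $0 = $4,355.

$4,355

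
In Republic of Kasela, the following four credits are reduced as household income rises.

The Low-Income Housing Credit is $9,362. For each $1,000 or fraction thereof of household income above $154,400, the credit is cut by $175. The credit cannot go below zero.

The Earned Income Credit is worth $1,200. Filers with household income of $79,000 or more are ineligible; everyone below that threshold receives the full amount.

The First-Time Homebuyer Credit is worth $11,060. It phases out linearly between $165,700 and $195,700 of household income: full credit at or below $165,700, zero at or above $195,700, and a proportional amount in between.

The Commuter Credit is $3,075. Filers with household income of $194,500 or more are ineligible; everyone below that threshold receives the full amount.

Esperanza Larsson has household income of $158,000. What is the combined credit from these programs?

Low-Income Housing Credit: income exceeds $154,400 by $3,600, which is 4 full-or-partial $1,000 increments; reduction = 4 × $175 = $700, leaving $8,662.
Earned Income Credit: $158,000 meets or exceeds the $79,000 cutoff, so the credit is $0.
First-Time Homebuyer Credit: $158,000 is at or below the $165,700 threshold, so the full $11,060 applies.
Commuter Credit: $158,000 is below the $194,500 cutoff, so the full $3,075 applies.
Total: $8,662 + $0 + $11,060 + $3,075 = $22,797.

$22,797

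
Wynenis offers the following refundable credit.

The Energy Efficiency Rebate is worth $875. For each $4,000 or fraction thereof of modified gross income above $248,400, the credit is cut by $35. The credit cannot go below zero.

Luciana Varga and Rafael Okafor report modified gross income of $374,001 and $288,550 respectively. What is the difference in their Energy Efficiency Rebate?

$490

Luciana ($374,001): Energy Efficiency Rebate: income exceeds $248,400 by $125,601 → 32 increments × $35 = $1,120 ≥ base, so the credit is $0.
Rafael ($288,550): Energy Efficiency Rebate: income exceeds $248,400 by $40,150, which is 11 full-or-partial $4,000 increments; reduction = 11 × $35 = $385, leaving $490.
Difference: |$0 − $490| = $490.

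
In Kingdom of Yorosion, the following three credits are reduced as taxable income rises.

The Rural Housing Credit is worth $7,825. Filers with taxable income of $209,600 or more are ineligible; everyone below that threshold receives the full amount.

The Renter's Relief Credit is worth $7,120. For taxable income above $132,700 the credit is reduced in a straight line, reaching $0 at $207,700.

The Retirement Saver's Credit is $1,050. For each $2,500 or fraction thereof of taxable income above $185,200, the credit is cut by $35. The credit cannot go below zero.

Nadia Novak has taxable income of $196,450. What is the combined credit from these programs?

$9,768

Rural Housing Credit: $196,450 is below the $209,600 cutoff, so the full $7,825 applies.
Renter's Relief Credit: $196,450 is $63,750 into a $75,000 phase-out range, leaving 11,250/75,000 of the credit: $7,120 × 11,250/75,000 = $1,068.
Retirement Saver's Credit: income exceeds $185,200 by $11,250, which is 5 full-or-partial $2,500 increments; reduction = 5 × $35 = $175, leaving $875.
Total: $7,825 + $1,068 + $875 = $9,768.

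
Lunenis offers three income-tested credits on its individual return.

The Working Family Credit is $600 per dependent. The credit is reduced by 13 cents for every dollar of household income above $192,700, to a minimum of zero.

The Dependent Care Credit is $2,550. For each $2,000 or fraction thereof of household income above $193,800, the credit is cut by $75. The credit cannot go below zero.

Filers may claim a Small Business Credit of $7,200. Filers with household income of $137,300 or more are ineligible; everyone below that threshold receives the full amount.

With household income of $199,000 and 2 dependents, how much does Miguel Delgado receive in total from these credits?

Working Family Credit: base = 2 × $600 = $1,200. 13% of the $6,300 excess over $192,700 is $819; credit = $1,200 − $819 = $381.
Dependent Care Credit: income exceeds $193,800 by $5,200, which is 3 full-or-partial $2,000 increments; reduction = 3 × $75 = $225, leaving $2,325.
Small Business Credit: $199,000 meets or exceeds the $137,300 cutoff, so the credit is $0.
Total: $381 + $2,325 + $0 = $2,706.

$2,706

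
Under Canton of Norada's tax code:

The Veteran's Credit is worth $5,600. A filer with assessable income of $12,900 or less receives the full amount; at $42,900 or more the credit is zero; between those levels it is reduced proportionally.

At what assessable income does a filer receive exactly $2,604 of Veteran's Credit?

$2,604 is 2,604/5,600 of the full $5,600, so 2,996/5,600 of the $30,000 range has been used: income = $12,900 + $30,000 × 2,996/5,600 = $28,950.

$28,950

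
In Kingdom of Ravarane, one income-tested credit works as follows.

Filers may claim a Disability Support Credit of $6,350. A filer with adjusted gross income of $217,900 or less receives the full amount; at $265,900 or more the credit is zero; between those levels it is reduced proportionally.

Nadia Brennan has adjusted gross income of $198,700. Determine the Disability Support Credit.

$6,350

Disability Support Credit: $198,700 is at or below the $217,900 threshold, so the full $6,350 applies.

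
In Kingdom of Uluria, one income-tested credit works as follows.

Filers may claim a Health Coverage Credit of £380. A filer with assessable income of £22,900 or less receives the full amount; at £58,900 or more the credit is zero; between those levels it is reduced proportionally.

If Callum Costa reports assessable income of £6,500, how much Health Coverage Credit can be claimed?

£380

Health Coverage Credit: £6,500 is at or below the £22,900 threshold, so the full £380 applies.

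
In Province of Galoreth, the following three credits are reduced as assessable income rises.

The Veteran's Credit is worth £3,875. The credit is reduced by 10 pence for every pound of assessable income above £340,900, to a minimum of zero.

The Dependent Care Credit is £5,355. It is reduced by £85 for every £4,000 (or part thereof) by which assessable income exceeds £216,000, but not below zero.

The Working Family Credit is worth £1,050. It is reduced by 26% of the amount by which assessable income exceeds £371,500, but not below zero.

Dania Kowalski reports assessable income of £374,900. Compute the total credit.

£2,596

Veteran's Credit: 10% of the £34,000 excess over £340,900 is £3,400; credit = £3,875 − £3,400 = £475.
Dependent Care Credit: income exceeds £216,000 by £158,900, which is 40 full-or-partial £4,000 increments; reduction = 40 × £85 = £3,400, leaving £1,955.
Working Family Credit: 26% of the £3,400 excess over £371,500 is £884; credit = £1,050 − £884 = £166.
Total: £475 + £1,955 + £166 = £2,596.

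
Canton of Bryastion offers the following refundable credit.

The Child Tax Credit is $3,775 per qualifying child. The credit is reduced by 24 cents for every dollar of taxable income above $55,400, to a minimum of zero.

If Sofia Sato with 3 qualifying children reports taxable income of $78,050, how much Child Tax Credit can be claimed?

Child Tax Credit: base = 3 × $3,775 = $11,325. 24% of the $22,650 excess over $55,400 is $5,436; credit = $11,325 − $5,436 = $5,889.

$5,889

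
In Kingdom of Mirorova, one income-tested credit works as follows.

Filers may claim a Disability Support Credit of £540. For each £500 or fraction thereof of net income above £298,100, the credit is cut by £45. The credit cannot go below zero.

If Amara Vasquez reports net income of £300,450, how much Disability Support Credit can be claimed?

Disability Support Credit: income exceeds £298,100 by £2,350, which is 5 full-or-partial £500 increments; reduction = 5 × £45 = £225, leaving £315.

£315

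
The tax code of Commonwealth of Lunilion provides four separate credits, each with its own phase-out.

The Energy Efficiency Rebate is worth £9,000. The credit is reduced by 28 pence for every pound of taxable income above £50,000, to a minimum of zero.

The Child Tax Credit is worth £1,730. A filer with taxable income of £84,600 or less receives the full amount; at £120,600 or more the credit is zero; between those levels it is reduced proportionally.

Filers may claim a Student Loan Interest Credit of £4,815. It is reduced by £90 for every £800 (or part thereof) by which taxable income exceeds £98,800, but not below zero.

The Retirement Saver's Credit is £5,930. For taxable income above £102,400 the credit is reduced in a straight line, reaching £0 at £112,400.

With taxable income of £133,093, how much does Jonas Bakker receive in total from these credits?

£945

Energy Efficiency Rebate: 28% of the £83,093 excess over £50,000 is £23,266.04 ≥ base, so the credit is £0.
Child Tax Credit: £133,093 is at or above £120,600, so the credit is £0.
Student Loan Interest Credit: income exceeds £98,800 by £34,293, which is 43 full-or-partial £800 increments; reduction = 43 × £90 = £3,870, leaving £945.
Retirement Saver's Credit: £133,093 is at or above £112,400, so the credit is £0.
Total: £0 + £0 + £945 + £0 = £945.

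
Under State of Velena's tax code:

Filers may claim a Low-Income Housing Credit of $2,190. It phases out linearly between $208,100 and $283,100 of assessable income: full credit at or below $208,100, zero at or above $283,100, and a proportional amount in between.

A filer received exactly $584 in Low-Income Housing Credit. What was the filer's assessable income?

$263,100

$584 is 584/2,190 of the full $2,190, so 1,606/2,190 of the $75,000 range has been used: income = $208,100 + $75,000 × 1,606/2,190 = $263,100.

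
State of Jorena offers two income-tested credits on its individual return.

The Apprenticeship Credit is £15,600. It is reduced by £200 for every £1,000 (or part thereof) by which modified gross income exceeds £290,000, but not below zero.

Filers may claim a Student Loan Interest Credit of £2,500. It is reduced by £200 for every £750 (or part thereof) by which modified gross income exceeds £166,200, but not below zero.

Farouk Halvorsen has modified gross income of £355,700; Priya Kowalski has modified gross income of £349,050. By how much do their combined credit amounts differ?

Farouk (£355,700): Apprenticeship Credit: income exceeds £290,000 by £65,700, which is 66 full-or-partial £1,000 increments; reduction = 66 × £200 = £13,200, leaving £2,400. Student Loan Interest Credit: income exceeds £166,200 by £189,500 → 253 increments × £200 = £50,600 ≥ base, so the credit is £0. total £2,400 + £0 = £2,400
Priya (£349,050): Apprenticeship Credit: income exceeds £290,000 by £59,050, which is 60 full-or-partial £1,000 increments; reduction = 60 × £200 = £12,000, leaving £3,600. Student Loan Interest Credit: income exceeds £166,200 by £182,850 → 244 increments × £200 = £48,800 ≥ base, so the credit is £0. total £3,600 + £0 = £3,600
Difference: |£2,400 − £3,600| = £1,200.

£1,200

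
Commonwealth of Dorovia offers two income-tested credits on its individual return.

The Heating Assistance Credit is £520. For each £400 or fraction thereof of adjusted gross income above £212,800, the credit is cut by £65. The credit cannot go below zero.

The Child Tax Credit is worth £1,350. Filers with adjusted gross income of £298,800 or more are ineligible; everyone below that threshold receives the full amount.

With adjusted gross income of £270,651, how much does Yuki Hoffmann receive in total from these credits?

Heating Assistance Credit: income exceeds £212,800 by £57,851 → 145 increments × £65 = £9,425 ≥ base, so the credit is £0.
Child Tax Credit: £270,651 is below the £298,800 cutoff, so the full £1,350 applies.
Total: £0 + £1,350 = £1,350.

£1,350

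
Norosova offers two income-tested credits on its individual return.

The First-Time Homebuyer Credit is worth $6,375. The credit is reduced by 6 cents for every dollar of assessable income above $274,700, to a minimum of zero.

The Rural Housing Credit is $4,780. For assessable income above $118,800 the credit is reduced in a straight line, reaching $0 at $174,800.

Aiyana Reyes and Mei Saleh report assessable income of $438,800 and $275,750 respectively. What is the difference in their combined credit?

$6,312

Aiyana ($438,800): First-Time Homebuyer Credit: 6% of the $164,100 excess over $274,700 is $9,846 ≥ base, so the credit is $0. Rural Housing Credit: $438,800 is at or above $174,800, so the credit is $0. total $0 + $0 = $0
Mei ($275,750): First-Time Homebuyer Credit: 6% of the $1,050 excess over $274,700 is $63; credit = $6,375 − $63 = $6,312. Rural Housing Credit: $275,750 is at or above $174,800, so the credit is $0. total $6,312 + $0 = $6,312
Difference: |$0 − $6,312| = $6,312.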